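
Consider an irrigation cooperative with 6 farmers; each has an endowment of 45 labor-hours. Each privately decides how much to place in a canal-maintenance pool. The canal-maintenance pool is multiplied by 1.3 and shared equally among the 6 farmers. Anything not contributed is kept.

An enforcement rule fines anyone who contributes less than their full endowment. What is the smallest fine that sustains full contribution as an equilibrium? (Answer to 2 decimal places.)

Given the others contribute fully, the best deviation is to contribute 0 (any partial contribution still incurs the fine and gives up units whose private return 0.2167 is below 1).
Deviating from 45 to 0 saves 45 labor-hours but forfeits the deviator's share of the drop in the canal-maintenance pool: 1.3/6 × 45 = 9.75.
So the deviation gain is 45 − 9.75 = 35.25, and the fine must be at least 35.25 labor-hours to wipe it out.

35.25 labor-hours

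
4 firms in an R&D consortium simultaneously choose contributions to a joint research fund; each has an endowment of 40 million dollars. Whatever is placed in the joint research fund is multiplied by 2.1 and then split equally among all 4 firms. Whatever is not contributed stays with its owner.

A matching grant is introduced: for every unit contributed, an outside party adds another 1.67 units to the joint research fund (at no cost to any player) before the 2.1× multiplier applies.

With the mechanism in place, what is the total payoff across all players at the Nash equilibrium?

Under the mechanism each unit contributed yields 2.1 × 2.67 / 4 = 1.4018 back to its contributor per unit of net cost, which exceeds 1, making full contribution the dominant choice for everyone.
So the Nash equilibrium is full contribution by all 4; the group earns 2.1 × 2.67 × 160 = 897.12.

897.12 million dollars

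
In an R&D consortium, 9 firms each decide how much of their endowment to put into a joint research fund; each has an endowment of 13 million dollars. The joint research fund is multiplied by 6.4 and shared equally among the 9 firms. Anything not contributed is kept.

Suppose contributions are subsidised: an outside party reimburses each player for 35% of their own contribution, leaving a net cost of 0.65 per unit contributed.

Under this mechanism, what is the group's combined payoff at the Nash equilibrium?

The effective private return per unit is now (6.4/9) / 0.65 = 1.0940 > 1, so every player's dominant strategy flips to full contribution.
At the Nash equilibrium everyone contributes 13. Group total payoff = 9 × (13 × 0.35 + 6.4 × 13) = 789.75.

789.75 million dollars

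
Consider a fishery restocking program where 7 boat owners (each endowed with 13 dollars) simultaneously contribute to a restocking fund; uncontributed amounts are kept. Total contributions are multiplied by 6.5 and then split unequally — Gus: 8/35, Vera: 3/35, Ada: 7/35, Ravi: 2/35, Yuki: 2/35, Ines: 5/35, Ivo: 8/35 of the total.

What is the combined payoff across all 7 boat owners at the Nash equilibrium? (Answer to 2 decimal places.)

305.50 dollars

Player j's private return per contributed unit is 6.5 × (j's share). Contributing is weakly dominant for j when that share is at least 1/6.5 = 0.1538, and contributing 0 is dominant otherwise.
Gus, Ada and Ivo clear that bar, contributing 13 each; the remaining 4 contribute 0. Total contributed: 39.
The restocking fund pays out 6.5 × 39 = 253.50 in total (split across the unequal shares, but the aggregate is all that matters for the group sum).
The 4 free-riders keep 13 each, adding 52. Group total = 52 + 253.50 = 305.50.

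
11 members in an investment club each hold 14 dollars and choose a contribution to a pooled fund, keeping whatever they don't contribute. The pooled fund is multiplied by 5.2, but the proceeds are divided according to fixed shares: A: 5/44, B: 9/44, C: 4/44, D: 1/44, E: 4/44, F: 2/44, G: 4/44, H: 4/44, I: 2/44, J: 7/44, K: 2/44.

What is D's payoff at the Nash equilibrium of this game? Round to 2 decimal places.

15.65 dollars

For player j, contributing a unit is worthwhile iff 5.2 × (j's share) ≥ 1, i.e. iff j's share is at least 0.1923.
B alone (share 9/44) is above the threshold, contributing 14; the remaining 10 contribute 0. Total contributed: 14.
D keeps 14 and receives 5.2 × 14 × 1/44 = 1.65 from the pooled fund, for a payoff of 15.65.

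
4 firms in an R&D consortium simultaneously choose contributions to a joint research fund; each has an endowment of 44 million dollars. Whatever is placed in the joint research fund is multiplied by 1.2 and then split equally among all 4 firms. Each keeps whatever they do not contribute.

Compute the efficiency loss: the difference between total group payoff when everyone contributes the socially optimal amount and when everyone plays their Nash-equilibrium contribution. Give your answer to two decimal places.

Each contributed unit returns 1.2/4 = 0.3000 to its contributor — below 1 — so contributing 0 is dominant for every player. At the Nash equilibrium everyone keeps their 44, and the group total is 4 × 44 = 176.
Each contributed unit returns 1.200 to the group as a whole (0.3000 to each of 4 players), which exceeds 1, so the social optimum is full contribution: group total = 1.200 × 176 = 211.20.
Efficiency loss = 211.20 − 176 = 35.20.

35.20 million dollars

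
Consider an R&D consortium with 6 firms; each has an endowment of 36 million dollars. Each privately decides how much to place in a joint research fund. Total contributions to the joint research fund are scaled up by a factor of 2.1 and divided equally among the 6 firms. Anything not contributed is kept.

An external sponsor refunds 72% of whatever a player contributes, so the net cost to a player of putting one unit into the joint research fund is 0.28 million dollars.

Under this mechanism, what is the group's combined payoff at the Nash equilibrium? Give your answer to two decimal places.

609.12 million dollars

Under the mechanism each unit contributed yields (2.1/6) / 0.28 = 1.2500 back to its contributor per unit of net cost, which exceeds 1, making full contribution the dominant choice for everyone.
At the Nash equilibrium everyone contributes 36. Group total payoff = 6 × (36 × 0.72 + 2.1 × 36) = 609.12.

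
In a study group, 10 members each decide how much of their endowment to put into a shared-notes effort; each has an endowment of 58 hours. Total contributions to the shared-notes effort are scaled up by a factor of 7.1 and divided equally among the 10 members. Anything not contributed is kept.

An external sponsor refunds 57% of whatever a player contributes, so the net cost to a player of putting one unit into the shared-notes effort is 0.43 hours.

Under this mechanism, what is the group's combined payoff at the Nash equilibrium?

4448.60 hours

With the mechanism, a contributed unit returns (7.1/10) / 0.43 = 1.6512 per unit of net cost to the contributor — now above 1 — so contributing fully is weakly dominant for every player.
At the Nash equilibrium everyone contributes 58. Group total payoff = 10 × (58 × 0.57 + 7.1 × 58) = 4448.60.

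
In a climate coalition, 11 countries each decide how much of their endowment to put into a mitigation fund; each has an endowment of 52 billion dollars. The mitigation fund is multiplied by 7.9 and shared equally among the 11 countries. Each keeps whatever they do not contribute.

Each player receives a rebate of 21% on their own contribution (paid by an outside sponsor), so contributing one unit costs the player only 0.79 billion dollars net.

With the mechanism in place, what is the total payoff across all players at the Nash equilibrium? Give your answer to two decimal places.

572.00 billion dollars

Even with the mechanism, each unit contributed returns only (7.9/11) / 0.79 = 0.9091 per unit of net cost, so contributing nothing is still dominant.
At the Nash equilibrium no one contributes; group total payoff = 11 × 52 = 572.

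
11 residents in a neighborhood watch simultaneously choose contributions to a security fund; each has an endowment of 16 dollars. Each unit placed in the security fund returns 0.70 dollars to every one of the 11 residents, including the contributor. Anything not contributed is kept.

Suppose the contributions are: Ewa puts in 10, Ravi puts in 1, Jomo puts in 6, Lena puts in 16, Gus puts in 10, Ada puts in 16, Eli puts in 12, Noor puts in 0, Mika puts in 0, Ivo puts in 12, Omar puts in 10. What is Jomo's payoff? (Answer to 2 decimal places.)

Total contributed: 10 + 1 + 6 + 16 + 10 + 16 + 12 + 0 + 0 + 12 + 10 = 93.
Each receives 0.70 × 93 = 65.10 from the security fund.
Jomo keeps 16 − 6 = 10, so Jomo's payoff is 10 + 65.10 = 75.10.

75.10 dollars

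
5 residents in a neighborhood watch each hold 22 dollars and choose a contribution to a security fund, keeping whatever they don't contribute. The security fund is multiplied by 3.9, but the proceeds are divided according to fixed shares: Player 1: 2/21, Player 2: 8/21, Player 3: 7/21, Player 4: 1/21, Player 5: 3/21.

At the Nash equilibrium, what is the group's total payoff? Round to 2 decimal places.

237.60 dollars

Player j's private return per contributed unit is 3.9 × (j's share). Contributing is weakly dominant for j when that share is at least 1/3.9 = 0.2564, and contributing 0 is dominant otherwise.
Player 2 and Player 3 clear that bar, contributing 22 each; the remaining 3 contribute 0. Total contributed: 44.
The security fund pays out 3.9 × 44 = 171.60 in total (split across the unequal shares, but the aggregate is all that matters for the group sum).
The 3 free-riders keep 22 each, adding 66. Group total = 66 + 171.60 = 237.60.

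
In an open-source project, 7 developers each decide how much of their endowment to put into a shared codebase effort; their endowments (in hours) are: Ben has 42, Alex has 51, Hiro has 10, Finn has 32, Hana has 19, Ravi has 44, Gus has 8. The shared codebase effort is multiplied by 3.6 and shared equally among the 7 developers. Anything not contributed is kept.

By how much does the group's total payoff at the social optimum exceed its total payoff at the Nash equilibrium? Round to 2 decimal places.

535.60 hours

The private return per contributed unit is 3.6/7 = 0.5143 < 1 for every player regardless of endowment, so the Nash equilibrium is zero contribution and the group total is Σ E_j = 42 + 51 + 10 + 32 + 19 + 44 + 8 = 206.
Each contributed unit returns 3.600 to the group, so the social optimum is full contribution by everyone: group total = 3.600 × 206 = 741.60.
Efficiency loss = (3.600 − 1) × 206 = 535.60.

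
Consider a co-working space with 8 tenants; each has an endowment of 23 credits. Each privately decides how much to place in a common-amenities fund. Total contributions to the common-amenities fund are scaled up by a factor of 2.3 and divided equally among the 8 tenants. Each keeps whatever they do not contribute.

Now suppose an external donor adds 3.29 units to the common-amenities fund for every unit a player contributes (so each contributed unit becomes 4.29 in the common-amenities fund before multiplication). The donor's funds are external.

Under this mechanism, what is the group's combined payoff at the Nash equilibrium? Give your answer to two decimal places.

Under the mechanism each unit contributed yields 2.3 × 4.29 / 8 = 1.2334 back to its contributor per unit of net cost, which exceeds 1, making full contribution the dominant choice for everyone.
So the Nash equilibrium is full contribution by all 8; the group earns 2.3 × 4.29 × 184 = 1815.53.

1815.53 credits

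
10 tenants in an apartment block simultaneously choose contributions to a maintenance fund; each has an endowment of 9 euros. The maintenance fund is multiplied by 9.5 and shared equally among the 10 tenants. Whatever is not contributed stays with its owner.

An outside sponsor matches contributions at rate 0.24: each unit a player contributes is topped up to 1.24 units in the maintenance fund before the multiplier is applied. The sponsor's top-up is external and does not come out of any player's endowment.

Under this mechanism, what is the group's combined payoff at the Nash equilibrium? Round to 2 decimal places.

1060.20 euros

The effective private return per unit is now 9.5 × 1.24 / 10 = 1.1780 > 1, so every player's dominant strategy flips to full contribution.
At the Nash equilibrium everyone contributes 9. Group total payoff = 9.5 × 1.24 × 90 = 1060.20.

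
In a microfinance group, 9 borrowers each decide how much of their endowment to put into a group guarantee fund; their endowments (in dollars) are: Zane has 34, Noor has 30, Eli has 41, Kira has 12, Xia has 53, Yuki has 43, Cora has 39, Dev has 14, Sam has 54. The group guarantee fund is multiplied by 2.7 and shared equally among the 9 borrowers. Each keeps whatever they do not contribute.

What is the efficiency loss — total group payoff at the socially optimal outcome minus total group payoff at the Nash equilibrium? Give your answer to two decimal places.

The private return per contributed unit is 2.7/9 = 0.3000 < 1 for every player regardless of endowment, so the Nash equilibrium is zero contribution and the group total is Σ E_j = 34 + 30 + 41 + 12 + 53 + 43 + 39 + 14 + 54 = 320.
Each contributed unit returns 2.700 to the group, so the social optimum is full contribution by everyone: group total = 2.700 × 320 = 864.00.
Efficiency loss = (2.700 − 1) × 320 = 544.00.

544.00 dollars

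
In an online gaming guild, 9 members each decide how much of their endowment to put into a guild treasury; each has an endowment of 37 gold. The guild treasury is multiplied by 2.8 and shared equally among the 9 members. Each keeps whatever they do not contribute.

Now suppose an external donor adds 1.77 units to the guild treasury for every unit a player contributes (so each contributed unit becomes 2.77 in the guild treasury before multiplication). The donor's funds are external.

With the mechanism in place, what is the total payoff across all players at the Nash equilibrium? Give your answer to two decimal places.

333.00 gold

With the mechanism, a contributed unit returns 2.8 × 2.77 / 9 = 0.8618 per unit of net cost — still below 1 — so contributing 0 remains dominant for every player.
At the Nash equilibrium no one contributes; group total payoff = 9 × 37 = 333.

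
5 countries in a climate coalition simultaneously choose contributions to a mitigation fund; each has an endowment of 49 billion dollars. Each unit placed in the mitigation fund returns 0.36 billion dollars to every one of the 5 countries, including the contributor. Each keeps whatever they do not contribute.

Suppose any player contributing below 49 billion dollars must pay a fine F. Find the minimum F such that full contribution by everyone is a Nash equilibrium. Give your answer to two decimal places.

Given the others contribute fully, the best deviation is to contribute 0 (any partial contribution still incurs the fine and gives up units whose private return 0.36 is below 1).
Deviating from 49 to 0 saves 49 billion dollars but forfeits the deviator's share of the drop in the mitigation fund: 0.36 × 49 = 17.64.
So the deviation gain is 49 − 17.64 = 31.36, and the fine must be at least 31.36 billion dollars to wipe it out.

31.36 billion dollars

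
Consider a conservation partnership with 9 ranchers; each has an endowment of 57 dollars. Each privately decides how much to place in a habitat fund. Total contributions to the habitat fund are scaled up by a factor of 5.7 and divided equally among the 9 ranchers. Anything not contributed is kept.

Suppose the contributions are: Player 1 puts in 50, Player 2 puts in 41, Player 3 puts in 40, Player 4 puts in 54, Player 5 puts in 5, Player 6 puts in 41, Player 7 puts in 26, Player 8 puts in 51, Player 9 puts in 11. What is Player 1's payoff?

Total contributed: 50 + 41 + 40 + 54 + 5 + 41 + 26 + 51 + 11 = 319.
Each receives 5.7 × 319 / 9 = 202.03 from the habitat fund.
Player 1 keeps 57 − 50 = 7, so Player 1's payoff is 7 + 202.03 = 209.03.

209.03 dollars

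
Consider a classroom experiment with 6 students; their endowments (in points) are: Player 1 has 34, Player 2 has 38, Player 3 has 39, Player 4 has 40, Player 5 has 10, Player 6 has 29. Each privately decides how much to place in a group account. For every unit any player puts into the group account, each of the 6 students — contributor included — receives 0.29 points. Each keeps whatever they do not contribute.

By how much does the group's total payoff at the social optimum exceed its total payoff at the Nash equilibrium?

140.60 points

The private return per contributed unit is 0.29 < 1 for everyone, so the Nash equilibrium is zero contribution and the group total is Σ E_j = 34 + 38 + 39 + 40 + 10 + 29 = 190.
Each contributed unit returns 1.740 to the group, so the social optimum is full contribution by everyone: group total = 1.740 × 190 = 330.60.
Efficiency loss = (1.740 − 1) × 190 = 140.60.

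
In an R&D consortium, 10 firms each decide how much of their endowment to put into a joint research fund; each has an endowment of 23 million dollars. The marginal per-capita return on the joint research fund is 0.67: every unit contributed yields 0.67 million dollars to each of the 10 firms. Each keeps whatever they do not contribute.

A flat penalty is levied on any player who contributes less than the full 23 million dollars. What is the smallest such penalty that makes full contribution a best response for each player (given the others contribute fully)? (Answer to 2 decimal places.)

Given the others contribute fully, the best deviation is to contribute 0 (any partial contribution still incurs the fine and gives up units whose private return 0.67 is below 1).
Deviating from 23 to 0 saves 23 million dollars but forfeits the deviator's share of the drop in the joint research fund: 0.67 × 23 = 15.41.
So the deviation gain is 23 − 15.41 = 7.59, and the fine must be at least 7.59 million dollars to wipe it out.

7.59 million dollars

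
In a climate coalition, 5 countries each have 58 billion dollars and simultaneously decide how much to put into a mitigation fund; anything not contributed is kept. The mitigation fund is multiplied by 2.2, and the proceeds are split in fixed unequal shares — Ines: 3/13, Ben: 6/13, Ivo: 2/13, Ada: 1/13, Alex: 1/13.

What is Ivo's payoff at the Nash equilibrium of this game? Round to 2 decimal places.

For player j, contributing a unit is worthwhile iff 2.2 × (j's share) ≥ 1, i.e. iff j's share is at least 0.4545.
The only share above 0.4545 is Ben's 6/13, contributing 58; the remaining 4 contribute 0. Total contributed: 58.
Ivo keeps 58 and receives 2.2 × 58 × 2/13 = 19.63 from the mitigation fund, for a payoff of 77.63.

77.63 billion dollars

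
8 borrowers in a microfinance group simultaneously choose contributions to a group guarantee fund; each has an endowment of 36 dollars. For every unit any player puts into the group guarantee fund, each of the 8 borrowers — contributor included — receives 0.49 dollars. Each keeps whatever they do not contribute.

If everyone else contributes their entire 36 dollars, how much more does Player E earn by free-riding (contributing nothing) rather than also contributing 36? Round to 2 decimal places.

18.36 dollars

Switching from a contribution of 36 to 0 lets Player E keep an extra 36 dollars, but lowers the group guarantee fund by 36, which costs Player E their own share of that drop: 0.49 × 36 = 17.64.
Net gain = 36 − 17.64 = 18.36. The private return per contributed unit (0.49) is below 1, so free-riding is indeed the best response regardless of what the others do.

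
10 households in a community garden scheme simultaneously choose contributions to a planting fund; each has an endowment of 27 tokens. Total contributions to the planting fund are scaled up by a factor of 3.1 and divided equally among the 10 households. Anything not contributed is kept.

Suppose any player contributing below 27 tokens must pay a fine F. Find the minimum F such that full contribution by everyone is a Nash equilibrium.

18.63 tokens

Given the others contribute fully, the best deviation is to contribute 0 (any partial contribution still incurs the fine and gives up units whose private return 0.3100 is below 1).
Deviating from 27 to 0 saves 27 tokens but forfeits the deviator's share of the drop in the planting fund: 3.1/10 × 27 = 8.37.
So the deviation gain is 27 − 8.37 = 18.63, and the fine must be at least 18.63 tokens to wipe it out.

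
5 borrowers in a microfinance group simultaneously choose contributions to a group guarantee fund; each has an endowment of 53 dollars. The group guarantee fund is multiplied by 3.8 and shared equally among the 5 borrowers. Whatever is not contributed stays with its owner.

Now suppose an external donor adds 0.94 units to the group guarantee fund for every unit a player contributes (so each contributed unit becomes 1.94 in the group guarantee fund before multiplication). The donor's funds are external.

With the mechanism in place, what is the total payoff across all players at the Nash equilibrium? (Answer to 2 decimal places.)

1953.58 dollars

Under the mechanism each unit contributed yields 3.8 × 1.94 / 5 = 1.4744 back to its contributor per unit of net cost, which exceeds 1, making full contribution the dominant choice for everyone.
At the Nash equilibrium everyone contributes 53. Group total payoff = 3.8 × 1.94 × 265 = 1953.58.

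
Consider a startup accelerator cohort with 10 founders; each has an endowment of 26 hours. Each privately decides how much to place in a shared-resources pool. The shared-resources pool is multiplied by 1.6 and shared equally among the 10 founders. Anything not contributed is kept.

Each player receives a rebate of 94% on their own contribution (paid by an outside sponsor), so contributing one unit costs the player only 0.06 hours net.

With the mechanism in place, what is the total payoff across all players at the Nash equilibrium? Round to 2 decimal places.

With the mechanism, a contributed unit returns (1.6/10) / 0.06 = 2.6667 per unit of net cost to the contributor — now above 1 — so contributing fully is weakly dominant for every player.
So the Nash equilibrium is full contribution by all 10; the group earns 10 × (26 × 0.94 + 1.6 × 26) = 660.40.

660.40 hours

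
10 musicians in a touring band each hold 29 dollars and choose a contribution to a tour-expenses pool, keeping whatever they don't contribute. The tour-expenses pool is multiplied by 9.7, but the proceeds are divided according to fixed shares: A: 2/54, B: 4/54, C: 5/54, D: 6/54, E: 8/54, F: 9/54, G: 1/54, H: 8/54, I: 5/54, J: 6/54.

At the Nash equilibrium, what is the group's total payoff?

Each unit j contributes comes back to j as 9.7 × (j's share), so j prefers to contribute only if that share exceeds 1/9.7 = 0.1031; otherwise keeping the unit dominates.
D, E, F, H and J clear that bar, contributing 29 each; the remaining 5 contribute 0. Total contributed: 145.
The tour-expenses pool pays out 9.7 × 145 = 1406.50 in total (split across the unequal shares, but the aggregate is all that matters for the group sum).
The 5 free-riders keep 29 each, adding 145. Group total = 145 + 1406.50 = 1551.50.

1551.50 dollars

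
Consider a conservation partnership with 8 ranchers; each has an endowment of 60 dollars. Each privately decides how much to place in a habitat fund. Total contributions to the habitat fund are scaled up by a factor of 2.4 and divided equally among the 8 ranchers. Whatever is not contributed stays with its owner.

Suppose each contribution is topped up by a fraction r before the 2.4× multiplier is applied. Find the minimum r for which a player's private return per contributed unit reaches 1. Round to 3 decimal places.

2.333

With matching at rate r, one contributed unit becomes (1 + r) in the habitat fund and returns 2.4 × (1 + r) / 8 to the contributor.
Setting this equal to 1: 1 + r = 8/2.4 = 3.3333.
So the minimum matching rate is r = 3.3333 − 1 = 2.333.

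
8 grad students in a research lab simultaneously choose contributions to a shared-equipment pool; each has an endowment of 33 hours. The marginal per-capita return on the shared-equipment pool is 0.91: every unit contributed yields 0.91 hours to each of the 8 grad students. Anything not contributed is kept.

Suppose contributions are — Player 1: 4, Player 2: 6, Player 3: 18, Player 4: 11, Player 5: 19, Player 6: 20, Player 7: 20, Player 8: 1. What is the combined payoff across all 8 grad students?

Total contributed: 4 + 6 + 18 + 11 + 19 + 20 + 20 + 1 = 99; total kept: 8 × 33 − 99 = 165.
The shared-equipment pool pays out 0.91 × 8 × 99 = 720.72 in aggregate.
Group total = 165 + 720.72 = 885.72.

885.72 hours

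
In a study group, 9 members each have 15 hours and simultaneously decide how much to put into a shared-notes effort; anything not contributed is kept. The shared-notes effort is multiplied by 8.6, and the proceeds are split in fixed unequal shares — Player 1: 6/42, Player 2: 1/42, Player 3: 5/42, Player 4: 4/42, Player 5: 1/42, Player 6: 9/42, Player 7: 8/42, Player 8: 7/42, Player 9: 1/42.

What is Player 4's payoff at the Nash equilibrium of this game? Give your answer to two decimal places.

76.43 hours

Each unit j contributes comes back to j as 8.6 × (j's share), so j prefers to contribute only if that share exceeds 1/8.6 = 0.1163; otherwise keeping the unit dominates.
Player 1, Player 3, Player 6, Player 7 and Player 8 clear that bar, contributing 15 each; the remaining 4 contribute 0. Total contributed: 75.
Player 4 keeps 15 and receives 8.6 × 75 × 4/42 = 61.43 from the shared-notes effort, for a payoff of 76.43.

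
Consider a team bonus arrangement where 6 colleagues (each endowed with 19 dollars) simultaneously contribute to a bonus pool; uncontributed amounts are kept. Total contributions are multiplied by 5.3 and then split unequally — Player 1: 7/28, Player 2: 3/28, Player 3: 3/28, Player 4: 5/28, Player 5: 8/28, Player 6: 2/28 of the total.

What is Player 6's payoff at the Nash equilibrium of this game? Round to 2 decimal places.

For player j, contributing a unit is worthwhile iff 5.3 × (j's share) ≥ 1, i.e. iff j's share is at least 0.1887.
The shares above 0.1887 belong to Player 1 and Player 5, contributing 19 each; the remaining 4 contribute 0. Total contributed: 38.
Player 6 keeps 19 and receives 5.3 × 38 × 2/28 = 14.39 from the bonus pool, for a payoff of 33.39.

33.39 dollars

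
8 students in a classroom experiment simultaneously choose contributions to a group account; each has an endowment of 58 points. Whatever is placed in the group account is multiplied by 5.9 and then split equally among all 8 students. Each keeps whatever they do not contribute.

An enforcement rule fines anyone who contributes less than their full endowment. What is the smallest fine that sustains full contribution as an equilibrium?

Given the others contribute fully, the best deviation is to contribute 0 (any partial contribution still incurs the fine and gives up units whose private return 0.7375 is below 1).
Deviating from 58 to 0 saves 58 points but forfeits the deviator's share of the drop in the group account: 5.9/8 × 58 = 42.77.
So the deviation gain is 58 − 42.77 = 15.23, and the fine must be at least 15.23 points to wipe it out.

15.23 points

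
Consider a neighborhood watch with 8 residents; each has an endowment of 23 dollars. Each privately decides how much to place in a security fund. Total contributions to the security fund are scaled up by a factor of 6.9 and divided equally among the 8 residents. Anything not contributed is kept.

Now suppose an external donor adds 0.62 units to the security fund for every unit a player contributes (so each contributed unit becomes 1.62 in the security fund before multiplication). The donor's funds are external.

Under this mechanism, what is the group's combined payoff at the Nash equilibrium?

The effective private return per unit is now 6.9 × 1.62 / 8 = 1.3973 > 1, so every player's dominant strategy flips to full contribution.
At the Nash equilibrium everyone contributes 23. Group total payoff = 6.9 × 1.62 × 184 = 2056.75.

2056.75 dollars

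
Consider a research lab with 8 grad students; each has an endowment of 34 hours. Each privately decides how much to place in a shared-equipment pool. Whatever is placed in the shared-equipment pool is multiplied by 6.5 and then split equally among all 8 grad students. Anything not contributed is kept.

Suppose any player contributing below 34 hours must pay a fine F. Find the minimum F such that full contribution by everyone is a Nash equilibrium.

Given the others contribute fully, the best deviation is to contribute 0 (any partial contribution still incurs the fine and gives up units whose private return 0.8125 is below 1).
Deviating from 34 to 0 saves 34 hours but forfeits the deviator's share of the drop in the shared-equipment pool: 6.5/8 × 34 = 27.62.
So the deviation gain is 34 − 27.62 = 6.38, and the fine must be at least 6.38 hours to wipe it out.

6.38 hours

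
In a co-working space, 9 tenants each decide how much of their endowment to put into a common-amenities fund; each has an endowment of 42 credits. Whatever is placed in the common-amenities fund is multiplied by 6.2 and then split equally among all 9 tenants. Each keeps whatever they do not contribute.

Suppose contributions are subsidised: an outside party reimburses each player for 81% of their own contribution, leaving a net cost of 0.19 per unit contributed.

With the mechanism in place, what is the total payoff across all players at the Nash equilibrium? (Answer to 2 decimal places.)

The effective private return per unit is now (6.2/9) / 0.19 = 3.6257 > 1, so every player's dominant strategy flips to full contribution.
At the Nash equilibrium everyone contributes 42. Group total payoff = 9 × (42 × 0.81 + 6.2 × 42) = 2649.78.

2649.78 credits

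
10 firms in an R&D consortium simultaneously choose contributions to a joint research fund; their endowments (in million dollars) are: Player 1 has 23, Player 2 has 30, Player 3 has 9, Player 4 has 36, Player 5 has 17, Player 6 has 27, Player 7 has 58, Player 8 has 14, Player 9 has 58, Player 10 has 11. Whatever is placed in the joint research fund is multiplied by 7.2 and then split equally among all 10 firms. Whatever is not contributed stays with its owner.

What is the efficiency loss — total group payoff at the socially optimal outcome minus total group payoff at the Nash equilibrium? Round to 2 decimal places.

The private return per contributed unit is 7.2/10 = 0.7200 < 1 for every player regardless of endowment, so the Nash equilibrium is zero contribution and the group total is Σ E_j = 23 + 30 + 9 + 36 + 17 + 27 + 58 + 14 + 58 + 11 = 283.
Each contributed unit returns 7.200 to the group, so the social optimum is full contribution by everyone: group total = 7.200 × 283 = 2037.60.
Efficiency loss = (7.200 − 1) × 283 = 1754.60.

1754.60 million dollars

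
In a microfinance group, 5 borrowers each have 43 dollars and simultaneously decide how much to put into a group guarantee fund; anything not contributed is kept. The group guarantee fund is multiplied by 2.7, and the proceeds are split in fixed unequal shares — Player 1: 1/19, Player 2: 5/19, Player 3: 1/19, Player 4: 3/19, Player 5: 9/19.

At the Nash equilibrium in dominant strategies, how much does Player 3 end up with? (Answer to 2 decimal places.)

Each unit j contributes comes back to j as 2.7 × (j's share), so j prefers to contribute only if that share exceeds 1/2.7 = 0.3704; otherwise keeping the unit dominates.
Only Player 5 (9/19) clears that bar, contributing 43; the remaining 4 contribute 0. Total contributed: 43.
Player 3 keeps 43 and receives 2.7 × 43 × 1/19 = 6.11 from the group guarantee fund, for a payoff of 49.11.

49.11 dollars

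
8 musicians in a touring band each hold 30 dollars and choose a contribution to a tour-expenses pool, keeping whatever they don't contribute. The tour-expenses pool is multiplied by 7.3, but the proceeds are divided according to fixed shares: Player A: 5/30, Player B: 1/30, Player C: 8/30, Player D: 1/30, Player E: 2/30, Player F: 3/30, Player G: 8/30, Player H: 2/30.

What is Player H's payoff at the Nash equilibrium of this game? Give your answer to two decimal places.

A player with share s gets back 7.3·s per unit contributed, so full contribution is dominant for anyone with s > 1/7.3 = 0.1370 and zero contribution is dominant for anyone below.
The shares above 0.1370 belong to Player A, Player C and Player G, contributing 30 each; the remaining 5 contribute 0. Total contributed: 90.
Player H keeps 30 and receives 7.3 × 90 × 2/30 = 43.80 from the tour-expenses pool, for a payoff of 73.80.

73.80 dollars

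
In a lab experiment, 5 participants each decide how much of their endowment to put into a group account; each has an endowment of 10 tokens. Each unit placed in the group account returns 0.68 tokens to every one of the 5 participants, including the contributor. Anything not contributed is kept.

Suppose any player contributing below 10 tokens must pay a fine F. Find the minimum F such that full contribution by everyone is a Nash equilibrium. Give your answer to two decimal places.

Given the others contribute fully, the best deviation is to contribute 0 (any partial contribution still incurs the fine and gives up units whose private return 0.68 is below 1).
Deviating from 10 to 0 saves 10 tokens but forfeits the deviator's share of the drop in the group account: 0.68 × 10 = 6.80.
So the deviation gain is 10 − 6.80 = 3.20, and the fine must be at least 3.20 tokens to wipe it out.

3.20 tokens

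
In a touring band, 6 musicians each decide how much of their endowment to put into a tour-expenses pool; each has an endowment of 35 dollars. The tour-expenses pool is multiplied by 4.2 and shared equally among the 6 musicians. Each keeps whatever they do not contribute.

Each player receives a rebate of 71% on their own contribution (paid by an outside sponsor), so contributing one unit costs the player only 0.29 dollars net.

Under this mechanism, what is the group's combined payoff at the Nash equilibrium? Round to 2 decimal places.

The effective private return per unit is now (4.2/6) / 0.29 = 2.4138 > 1, so every player's dominant strategy flips to full contribution.
So the Nash equilibrium is full contribution by all 6; the group earns 6 × (35 × 0.71 + 4.2 × 35) = 1031.10.

1031.10 dollars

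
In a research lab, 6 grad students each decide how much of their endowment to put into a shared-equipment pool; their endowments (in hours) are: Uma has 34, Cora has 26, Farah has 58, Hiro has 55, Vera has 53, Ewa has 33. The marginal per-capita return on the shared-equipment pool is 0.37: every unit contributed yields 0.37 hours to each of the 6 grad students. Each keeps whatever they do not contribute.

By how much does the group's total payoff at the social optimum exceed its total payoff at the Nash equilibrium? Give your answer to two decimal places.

The private return per contributed unit is 0.37 < 1 for everyone, so the Nash equilibrium is zero contribution and the group total is Σ E_j = 34 + 26 + 58 + 55 + 53 + 33 = 259.
Each contributed unit returns 2.220 to the group, so the social optimum is full contribution by everyone: group total = 2.220 × 259 = 574.98.
Efficiency loss = (2.220 − 1) × 259 = 315.98.

315.98 hours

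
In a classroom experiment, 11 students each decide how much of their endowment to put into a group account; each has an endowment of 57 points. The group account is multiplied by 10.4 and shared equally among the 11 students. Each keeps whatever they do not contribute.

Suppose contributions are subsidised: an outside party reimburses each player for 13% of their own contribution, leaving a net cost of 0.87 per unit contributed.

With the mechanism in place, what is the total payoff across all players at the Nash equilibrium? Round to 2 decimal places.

6602.31 points

Under the mechanism each unit contributed yields (10.4/11) / 0.87 = 1.0867 back to its contributor per unit of net cost, which exceeds 1, making full contribution the dominant choice for everyone.
At the Nash equilibrium everyone contributes 57. Group total payoff = 11 × (57 × 0.13 + 10.4 × 57) = 6602.31.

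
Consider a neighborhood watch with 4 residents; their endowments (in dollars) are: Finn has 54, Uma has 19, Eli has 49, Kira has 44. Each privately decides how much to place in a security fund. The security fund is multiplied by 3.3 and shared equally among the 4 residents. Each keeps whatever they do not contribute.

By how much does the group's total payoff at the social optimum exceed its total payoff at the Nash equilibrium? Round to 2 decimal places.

The private return per contributed unit is 3.3/4 = 0.8250 < 1 for every player regardless of endowment, so the Nash equilibrium is zero contribution and the group total is Σ E_j = 54 + 19 + 49 + 44 = 166.
Each contributed unit returns 3.300 to the group, so the social optimum is full contribution by everyone: group total = 3.300 × 166 = 547.80.
Efficiency loss = (3.300 − 1) × 166 = 381.80.

381.80 dollars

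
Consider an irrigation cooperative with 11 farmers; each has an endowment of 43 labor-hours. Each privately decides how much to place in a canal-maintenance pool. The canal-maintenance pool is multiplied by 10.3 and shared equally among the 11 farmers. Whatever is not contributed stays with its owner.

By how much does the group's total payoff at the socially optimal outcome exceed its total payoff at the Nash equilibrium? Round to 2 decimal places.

4398.90 labor-hours

Each contributed unit returns 10.3/11 = 0.9364 to its contributor — below 1 — so contributing 0 is dominant for every player. At the Nash equilibrium everyone keeps their 43, and the group total is 11 × 43 = 473.
Each contributed unit returns 10.300 to the group as a whole (0.9364 to each of 11 players), which exceeds 1, so the social optimum is full contribution: group total = 10.300 × 473 = 4871.90.
Efficiency loss = 4871.90 − 473 = 4398.90.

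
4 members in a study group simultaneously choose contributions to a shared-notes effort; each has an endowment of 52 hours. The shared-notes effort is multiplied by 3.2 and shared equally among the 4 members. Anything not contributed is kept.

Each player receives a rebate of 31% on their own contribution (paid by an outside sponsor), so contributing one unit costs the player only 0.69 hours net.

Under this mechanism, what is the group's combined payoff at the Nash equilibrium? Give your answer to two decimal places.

730.08 hours

With the mechanism, a contributed unit returns (3.2/4) / 0.69 = 1.1594 per unit of net cost to the contributor — now above 1 — so contributing fully is weakly dominant for every player.
So the Nash equilibrium is full contribution by all 4; the group earns 4 × (52 × 0.31 + 3.2 × 52) = 730.08.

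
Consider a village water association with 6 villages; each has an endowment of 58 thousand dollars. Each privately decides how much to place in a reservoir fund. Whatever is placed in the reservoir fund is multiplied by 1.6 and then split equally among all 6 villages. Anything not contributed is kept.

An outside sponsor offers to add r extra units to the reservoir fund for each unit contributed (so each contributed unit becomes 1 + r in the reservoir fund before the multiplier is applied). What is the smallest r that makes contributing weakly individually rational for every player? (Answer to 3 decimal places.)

With matching at rate r, one contributed unit becomes (1 + r) in the reservoir fund and returns 1.6 × (1 + r) / 6 to the contributor.
Setting this equal to 1: 1 + r = 6/1.6 = 3.7500.
So the minimum matching rate is r = 3.7500 − 1 = 2.750.

2.750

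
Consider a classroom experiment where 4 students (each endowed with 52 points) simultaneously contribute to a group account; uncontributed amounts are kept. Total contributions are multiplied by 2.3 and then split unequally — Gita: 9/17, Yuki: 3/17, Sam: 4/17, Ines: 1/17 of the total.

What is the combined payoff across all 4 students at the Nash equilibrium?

A player with share s gets back 2.3·s per unit contributed, so full contribution is dominant for anyone with s > 1/2.3 = 0.4348 and zero contribution is dominant for anyone below.
Gita alone (share 9/17) is above the threshold, contributing 52; the remaining 3 contribute 0. Total contributed: 52.
The group account pays out 2.3 × 52 = 119.60 in total (split across the unequal shares, but the aggregate is all that matters for the group sum).
The 3 free-riders keep 52 each, adding 156. Group total = 156 + 119.60 = 275.60.

275.60 points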